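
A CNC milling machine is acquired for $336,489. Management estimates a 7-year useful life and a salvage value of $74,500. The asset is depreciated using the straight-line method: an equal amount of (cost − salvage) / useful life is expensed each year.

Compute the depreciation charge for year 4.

$37,427

Depreciable base = $336,489 − $74,500 = $261,989.
Annual expense = $261,989 / 7 = $37,427.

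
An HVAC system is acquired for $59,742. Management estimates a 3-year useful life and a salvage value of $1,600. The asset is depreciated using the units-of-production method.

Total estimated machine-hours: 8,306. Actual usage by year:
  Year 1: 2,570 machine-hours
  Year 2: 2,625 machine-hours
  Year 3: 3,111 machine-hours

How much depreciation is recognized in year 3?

Depreciable base = $59,742 − $1,600 = $58,142.
Rate = $58,142 / 8,306 machine-hours = $7 per machine-hour.
Year 1: 2,570 × $7 = $17,990. Book value $41,752.
Year 2: 2,625 × $7 = $18,375. Book value $23,377.
Year 3: 3,111 × $7 = $21,777. Book value $1,600.

$21,777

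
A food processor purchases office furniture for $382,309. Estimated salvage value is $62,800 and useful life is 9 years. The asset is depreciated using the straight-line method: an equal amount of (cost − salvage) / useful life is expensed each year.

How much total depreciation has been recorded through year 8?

$284,008

Depreciable base = $382,309 − $62,800 = $319,509.
Annual expense = $319,509 / 9 = $35,501.
End of year 1: book value $346,808.
End of year 2: book value $311,307.
End of year 3: book value $275,806.
End of year 4: book value $240,305.
End of year 5: book value $204,804.
End of year 6: book value $169,303.
End of year 7: book value $133,802.
End of year 8: book value $98,301.
Accumulated through year 8 = $382,309 − $98,301 = $284,008.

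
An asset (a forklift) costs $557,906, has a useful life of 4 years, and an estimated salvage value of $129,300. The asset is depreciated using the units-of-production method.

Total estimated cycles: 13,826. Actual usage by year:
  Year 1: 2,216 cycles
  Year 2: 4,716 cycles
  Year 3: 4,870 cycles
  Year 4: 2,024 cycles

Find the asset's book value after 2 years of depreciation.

Depreciable base = $557,906 − $129,300 = $428,606.
Rate = $428,606 / 13,826 cycles = $31 per cycle.
Year 1: 2,216 × $31 = $68,696. Book value $489,210.
Year 2: 4,716 × $31 = $146,196. Book value $343,014.

$343,014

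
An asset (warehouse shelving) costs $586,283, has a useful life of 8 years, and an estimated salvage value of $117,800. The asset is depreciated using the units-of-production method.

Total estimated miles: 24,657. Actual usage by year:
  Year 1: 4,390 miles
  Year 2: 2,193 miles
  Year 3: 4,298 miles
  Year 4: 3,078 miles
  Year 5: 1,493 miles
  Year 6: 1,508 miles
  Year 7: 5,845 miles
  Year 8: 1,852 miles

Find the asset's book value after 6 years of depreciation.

$264,043

Depreciable base = $586,283 − $117,800 = $468,483.
Rate = $468,483 / 24,657 miles = $19 per mile.
Year 1: 4,390 × $19 = $83,410. Book value $502,873.
Year 2: 2,193 × $19 = $41,667. Book value $461,206.
Year 3: 4,298 × $19 = $81,662. Book value $379,544.
Year 4: 3,078 × $19 = $58,482. Book value $321,062.
Year 5: 1,493 × $19 = $28,367. Book value $292,695.
Year 6: 1,508 × $19 = $28,652. Book value $264,043.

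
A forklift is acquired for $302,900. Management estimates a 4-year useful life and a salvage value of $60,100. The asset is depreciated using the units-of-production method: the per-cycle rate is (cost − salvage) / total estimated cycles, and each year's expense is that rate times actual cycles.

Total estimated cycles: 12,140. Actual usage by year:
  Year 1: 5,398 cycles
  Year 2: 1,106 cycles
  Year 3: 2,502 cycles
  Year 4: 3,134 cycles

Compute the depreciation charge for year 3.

$50,040

Depreciable base = $302,900 − $60,100 = $242,800.
Rate = $242,800 / 12,140 cycles = $20 per cycle.
Year 1: 5,398 × $20 = $107,960. Book value $194,940.
Year 2: 1,106 × $20 = $22,120. Book value $172,820.
Year 3: 2,502 × $20 = $50,040. Book value $122,780.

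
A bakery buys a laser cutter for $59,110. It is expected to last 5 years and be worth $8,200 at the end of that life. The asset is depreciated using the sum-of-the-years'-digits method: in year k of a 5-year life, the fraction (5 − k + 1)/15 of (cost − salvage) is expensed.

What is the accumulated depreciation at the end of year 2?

$30,546

Depreciable base = $59,110 − $8,200 = $50,910.
Sum of the years' digits = 5+4+3+2+1 = 15.
Year 1: $50,910 × 5/15 = $16,970. Book value $42,140.
Year 2: $50,910 × 4/15 = $13,576. Book value $28,564.
Accumulated through year 2 = $59,110 − $28,564 = $30,546.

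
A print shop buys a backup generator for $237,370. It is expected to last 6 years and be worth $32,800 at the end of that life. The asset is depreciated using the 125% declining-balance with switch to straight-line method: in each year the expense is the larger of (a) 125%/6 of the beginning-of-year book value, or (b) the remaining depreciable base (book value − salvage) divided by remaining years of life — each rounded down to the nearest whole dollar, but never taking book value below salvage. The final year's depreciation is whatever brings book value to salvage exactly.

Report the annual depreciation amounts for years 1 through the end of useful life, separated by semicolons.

$49,452; $39,149; $30,993; $28,325; $28,325; $28,326

Depreciable base = $237,370 − $32,800 = $204,570.
Year 1: DB = ⌊$237,370 × 125%/6⌋ = $49,452; SL = ⌊$204,570/6⌋ = $34,095 → take DB $49,452. Book value $187,918.
Year 2: DB = ⌊$187,918 × 125%/6⌋ = $39,149; SL = ⌊$155,118/5⌋ = $31,023 → take DB $39,149. Book value $148,769.
Year 3: DB = ⌊$148,769 × 125%/6⌋ = $30,993; SL = ⌊$115,969/4⌋ = $28,992 → take DB $30,993. Book value $117,776.
Year 4: DB = ⌊$117,776 × 125%/6⌋ = $24,536; SL = ⌊$84,976/3⌋ = $28,325 → take SL $28,325. Book value $89,451.
Year 5: DB = ⌊$89,451 × 125%/6⌋ = $18,635; SL = ⌊$56,651/2⌋ = $28,325 → take SL $28,325. Book value $61,126.
Year 6 (final): $61,126 − $32,800 = $28,326. Book value $32,800.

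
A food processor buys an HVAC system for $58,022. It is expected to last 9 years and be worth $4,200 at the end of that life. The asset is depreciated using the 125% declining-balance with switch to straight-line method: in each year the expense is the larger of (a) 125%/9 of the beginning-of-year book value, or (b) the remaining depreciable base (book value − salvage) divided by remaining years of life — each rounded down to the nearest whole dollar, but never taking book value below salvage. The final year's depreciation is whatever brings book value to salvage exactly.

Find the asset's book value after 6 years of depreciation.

Depreciable base = $58,022 − $4,200 = $53,822.
Year 1: DB = ⌊$58,022 × 125%/9⌋ = $8,058; SL = ⌊$53,822/9⌋ = $5,980 → take DB $8,058. Book value $49,964.
Year 2: DB = ⌊$49,964 × 125%/9⌋ = $6,939; SL = ⌊$45,764/8⌋ = $5,720 → take DB $6,939. Book value $43,025.
Year 3: DB = ⌊$43,025 × 125%/9⌋ = $5,975; SL = ⌊$38,825/7⌋ = $5,546 → take DB $5,975. Book value $37,050.
Year 4: DB = ⌊$37,050 × 125%/9⌋ = $5,145; SL = ⌊$32,850/6⌋ = $5,475 → take SL $5,475. Book value $31,575.
Year 5: DB = ⌊$31,575 × 125%/9⌋ = $4,385; SL = ⌊$27,375/5⌋ = $5,475 → take SL $5,475. Book value $26,100.
Year 6: DB = ⌊$26,100 × 125%/9⌋ = $3,625; SL = ⌊$21,900/4⌋ = $5,475 → take SL $5,475. Book value $20,625.

$20,625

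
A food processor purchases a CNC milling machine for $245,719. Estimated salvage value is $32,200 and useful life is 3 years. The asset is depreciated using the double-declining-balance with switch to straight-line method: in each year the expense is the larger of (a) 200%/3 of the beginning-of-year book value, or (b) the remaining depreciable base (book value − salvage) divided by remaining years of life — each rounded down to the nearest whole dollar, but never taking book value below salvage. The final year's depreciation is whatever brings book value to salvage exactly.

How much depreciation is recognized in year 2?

Depreciable base = $245,719 − $32,200 = $213,519.
Year 1: DB = ⌊$245,719 × 200%/3⌋ = $163,812; SL = ⌊$213,519/3⌋ = $71,173 → take DB $163,812. Book value $81,907.
Year 2: DB = ⌊$81,907 × 200%/3⌋ = $54,604; SL = ⌊$49,707/2⌋ = $24,853 → take DB $54,604, capped at $49,707. Book value $32,200.

$49,707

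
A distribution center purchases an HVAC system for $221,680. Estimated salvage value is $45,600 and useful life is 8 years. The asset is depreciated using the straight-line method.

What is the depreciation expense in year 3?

$22,010

Depreciable base = $221,680 − $45,600 = $176,080.
Annual expense = $176,080 / 8 = $22,010.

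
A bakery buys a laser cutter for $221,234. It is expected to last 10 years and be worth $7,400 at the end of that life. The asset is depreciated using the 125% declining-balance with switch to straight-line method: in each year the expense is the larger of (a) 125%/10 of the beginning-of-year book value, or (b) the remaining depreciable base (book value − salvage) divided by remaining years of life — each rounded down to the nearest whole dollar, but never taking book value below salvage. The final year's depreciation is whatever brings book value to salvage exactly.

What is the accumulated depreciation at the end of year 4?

$93,138

Depreciable base = $221,234 − $7,400 = $213,834.
Year 1: DB = ⌊$221,234 × 125%/10⌋ = $27,654; SL = ⌊$213,834/10⌋ = $21,383 → take DB $27,654. Book value $193,580.
Year 2: DB = ⌊$193,580 × 125%/10⌋ = $24,197; SL = ⌊$186,180/9⌋ = $20,686 → take DB $24,197. Book value $169,383.
Year 3: DB = ⌊$169,383 × 125%/10⌋ = $21,172; SL = ⌊$161,983/8⌋ = $20,247 → take DB $21,172. Book value $148,211.
Year 4: DB = ⌊$148,211 × 125%/10⌋ = $18,526; SL = ⌊$140,811/7⌋ = $20,115 → take SL $20,115. Book value $128,096.
Accumulated through year 4 = $221,234 − $128,096 = $93,138.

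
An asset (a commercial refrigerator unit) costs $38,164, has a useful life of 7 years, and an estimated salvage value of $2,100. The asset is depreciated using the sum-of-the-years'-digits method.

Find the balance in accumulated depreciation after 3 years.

$23,184

Depreciable base = $38,164 − $2,100 = $36,064.
Sum of the years' digits = 7+6+5+4+3+2+1 = 28.
Year 1: $36,064 × 7/28 = $9,016. Book value $29,148.
Year 2: $36,064 × 6/28 = $7,728. Book value $21,420.
Year 3: $36,064 × 5/28 = $6,440. Book value $14,980.
Accumulated through year 3 = $38,164 − $14,980 = $23,184.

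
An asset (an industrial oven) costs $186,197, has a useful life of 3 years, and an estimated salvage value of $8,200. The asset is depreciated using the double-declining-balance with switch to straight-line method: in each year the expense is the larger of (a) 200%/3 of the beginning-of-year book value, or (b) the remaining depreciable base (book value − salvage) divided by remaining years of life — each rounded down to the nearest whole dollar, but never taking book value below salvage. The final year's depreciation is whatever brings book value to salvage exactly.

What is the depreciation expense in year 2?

$41,377

Depreciable base = $186,197 − $8,200 = $177,997.
Year 1: DB = ⌊$186,197 × 200%/3⌋ = $124,131; SL = ⌊$177,997/3⌋ = $59,332 → take DB $124,131. Book value $62,066.
Year 2: DB = ⌊$62,066 × 200%/3⌋ = $41,377; SL = ⌊$53,866/2⌋ = $26,933 → take DB $41,377. Book value $20,689.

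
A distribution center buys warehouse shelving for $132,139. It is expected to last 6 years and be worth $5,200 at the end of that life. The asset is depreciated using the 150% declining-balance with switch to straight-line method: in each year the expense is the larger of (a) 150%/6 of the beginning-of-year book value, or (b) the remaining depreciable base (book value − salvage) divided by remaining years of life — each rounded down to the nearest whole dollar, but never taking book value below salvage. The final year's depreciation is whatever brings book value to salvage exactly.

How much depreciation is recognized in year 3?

$18,582

Depreciable base = $132,139 − $5,200 = $126,939.
Year 1: DB = ⌊$132,139 × 150%/6⌋ = $33,034; SL = ⌊$126,939/6⌋ = $21,156 → take DB $33,034. Book value $99,105.
Year 2: DB = ⌊$99,105 × 150%/6⌋ = $24,776; SL = ⌊$93,905/5⌋ = $18,781 → take DB $24,776. Book value $74,329.
Year 3: DB = ⌊$74,329 × 150%/6⌋ = $18,582; SL = ⌊$69,129/4⌋ = $17,282 → take DB $18,582. Book value $55,747.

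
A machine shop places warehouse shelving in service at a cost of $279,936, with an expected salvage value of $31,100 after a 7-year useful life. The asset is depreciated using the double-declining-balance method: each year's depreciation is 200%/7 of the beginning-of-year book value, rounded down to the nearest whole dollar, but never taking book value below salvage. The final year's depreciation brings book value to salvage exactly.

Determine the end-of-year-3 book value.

$102,018

Depreciable base = $279,936 − $31,100 = $248,836.
Year 1: ⌊$279,936 × 200%/7⌋ = $79,981. Book value $199,955.
Year 2: ⌊$199,955 × 200%/7⌋ = $57,130. Book value $142,825.
Year 3: ⌊$142,825 × 200%/7⌋ = $40,807. Book value $102,018.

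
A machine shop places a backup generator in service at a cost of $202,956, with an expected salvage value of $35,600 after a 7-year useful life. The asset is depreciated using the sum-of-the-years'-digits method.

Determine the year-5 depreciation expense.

$17,931

Depreciable base = $202,956 − $35,600 = $167,356.
Sum of the years' digits = 7+6+5+4+3+2+1 = 28.
Year 1: $167,356 × 7/28 = $41,839. Book value $161,117.
Year 2: $167,356 × 6/28 = $35,862. Book value $125,255.
Year 3: $167,356 × 5/28 = $29,885. Book value $95,370.
Year 4: $167,356 × 4/28 = $23,908. Book value $71,462.
Year 5: $167,356 × 3/28 = $17,931. Book value $53,531.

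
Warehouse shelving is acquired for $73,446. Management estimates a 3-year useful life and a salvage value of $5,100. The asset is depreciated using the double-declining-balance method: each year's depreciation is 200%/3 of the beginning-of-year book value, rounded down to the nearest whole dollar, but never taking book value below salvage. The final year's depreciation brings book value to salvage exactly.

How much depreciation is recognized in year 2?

$16,321

Depreciable base = $73,446 − $5,100 = $68,346.
Year 1: ⌊$73,446 × 200%/3⌋ = $48,964. Book value $24,482.
Year 2: ⌊$24,482 × 200%/3⌋ = $16,321. Book value $8,161.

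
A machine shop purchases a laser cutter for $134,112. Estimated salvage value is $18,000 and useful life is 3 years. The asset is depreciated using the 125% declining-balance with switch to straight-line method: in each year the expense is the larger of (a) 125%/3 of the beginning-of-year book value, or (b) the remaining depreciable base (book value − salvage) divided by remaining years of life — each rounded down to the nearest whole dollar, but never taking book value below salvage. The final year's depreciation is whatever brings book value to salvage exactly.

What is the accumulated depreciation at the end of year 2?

$88,476

Depreciable base = $134,112 − $18,000 = $116,112.
Year 1: DB = ⌊$134,112 × 125%/3⌋ = $55,880; SL = ⌊$116,112/3⌋ = $38,704 → take DB $55,880. Book value $78,232.
Year 2: DB = ⌊$78,232 × 125%/3⌋ = $32,596; SL = ⌊$60,232/2⌋ = $30,116 → take DB $32,596. Book value $45,636.
Accumulated through year 2 = $134,112 − $45,636 = $88,476.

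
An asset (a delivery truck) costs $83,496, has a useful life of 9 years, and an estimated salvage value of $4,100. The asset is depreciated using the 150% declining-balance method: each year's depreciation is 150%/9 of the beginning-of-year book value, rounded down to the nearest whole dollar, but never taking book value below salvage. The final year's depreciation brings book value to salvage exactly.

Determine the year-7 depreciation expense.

Depreciable base = $83,496 − $4,100 = $79,396.
Year 1: ⌊$83,496 × 150%/9⌋ = $13,916. Book value $69,580.
Year 2: ⌊$69,580 × 150%/9⌋ = $11,596. Book value $57,984.
Year 3: ⌊$57,984 × 150%/9⌋ = $9,664. Book value $48,320.
Year 4: ⌊$48,320 × 150%/9⌋ = $8,053. Book value $40,267.
Year 5: ⌊$40,267 × 150%/9⌋ = $6,711. Book value $33,556.
Year 6: ⌊$33,556 × 150%/9⌋ = $5,592. Book value $27,964.
Year 7: ⌊$27,964 × 150%/9⌋ = $4,660. Book value $23,304.

$4,660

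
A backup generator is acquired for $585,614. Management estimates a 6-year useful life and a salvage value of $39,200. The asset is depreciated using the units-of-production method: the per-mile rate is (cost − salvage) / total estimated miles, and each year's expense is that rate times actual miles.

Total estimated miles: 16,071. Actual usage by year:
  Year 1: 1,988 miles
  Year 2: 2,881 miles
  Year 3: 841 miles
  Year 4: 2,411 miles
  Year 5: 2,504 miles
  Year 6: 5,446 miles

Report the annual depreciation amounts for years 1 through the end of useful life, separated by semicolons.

$67,592; $97,954; $28,594; $81,974; $85,136; $185,164

Depreciable base = $585,614 − $39,200 = $546,414.
Rate = $546,414 / 16,071 miles = $34 per mile.
Year 1: 1,988 × $34 = $67,592. Book value $518,022.
Year 2: 2,881 × $34 = $97,954. Book value $420,068.
Year 3: 841 × $34 = $28,594. Book value $391,474.
Year 4: 2,411 × $34 = $81,974. Book value $309,500.
Year 5: 2,504 × $34 = $85,136. Book value $224,364.
Year 6: 5,446 × $34 = $185,164. Book value $39,200.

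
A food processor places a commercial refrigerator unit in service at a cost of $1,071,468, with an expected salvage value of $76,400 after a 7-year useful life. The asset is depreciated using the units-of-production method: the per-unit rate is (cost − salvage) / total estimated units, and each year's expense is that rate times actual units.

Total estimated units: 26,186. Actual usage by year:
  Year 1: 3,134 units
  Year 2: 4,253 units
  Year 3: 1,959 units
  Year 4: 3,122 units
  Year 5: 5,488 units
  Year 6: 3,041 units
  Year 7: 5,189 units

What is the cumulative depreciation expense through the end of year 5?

Depreciable base = $1,071,468 − $76,400 = $995,068.
Rate = $995,068 / 26,186 units = $38 per unit.
Year 1: 3,134 × $38 = $119,092. Book value $952,376.
Year 2: 4,253 × $38 = $161,614. Book value $790,762.
Year 3: 1,959 × $38 = $74,442. Book value $716,320.
Year 4: 3,122 × $38 = $118,636. Book value $597,684.
Year 5: 5,488 × $38 = $208,544. Book value $389,140.
Accumulated through year 5 = $1,071,468 − $389,140 = $682,328.

$682,328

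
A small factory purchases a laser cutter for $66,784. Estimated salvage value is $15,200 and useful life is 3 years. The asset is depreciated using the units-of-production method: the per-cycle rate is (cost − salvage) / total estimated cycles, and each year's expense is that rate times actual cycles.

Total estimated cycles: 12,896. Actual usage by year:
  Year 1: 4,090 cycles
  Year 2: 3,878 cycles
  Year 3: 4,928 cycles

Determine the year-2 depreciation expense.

$15,512

Depreciable base = $66,784 − $15,200 = $51,584.
Rate = $51,584 / 12,896 cycles = $4 per cycle.
Year 1: 4,090 × $4 = $16,360. Book value $50,424.
Year 2: 3,878 × $4 = $15,512. Book value $34,912.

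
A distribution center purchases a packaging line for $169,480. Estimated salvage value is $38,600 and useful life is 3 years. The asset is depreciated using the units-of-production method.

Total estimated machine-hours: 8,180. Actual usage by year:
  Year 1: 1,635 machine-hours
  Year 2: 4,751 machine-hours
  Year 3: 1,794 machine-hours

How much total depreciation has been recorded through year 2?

Depreciable base = $169,480 − $38,600 = $130,880.
Rate = $130,880 / 8,180 machine-hours = $16 per machine-hour.
Year 1: 1,635 × $16 = $26,160. Book value $143,320.
Year 2: 4,751 × $16 = $76,016. Book value $67,304.
Accumulated through year 2 = $169,480 − $67,304 = $102,176.

$102,176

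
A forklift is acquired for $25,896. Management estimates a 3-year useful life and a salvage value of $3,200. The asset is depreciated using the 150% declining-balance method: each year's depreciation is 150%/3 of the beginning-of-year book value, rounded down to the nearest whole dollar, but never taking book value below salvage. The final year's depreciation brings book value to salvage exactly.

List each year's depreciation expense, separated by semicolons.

$12,948; $6,474; $3,274

Depreciable base = $25,896 − $3,200 = $22,696.
Year 1: ⌊$25,896 × 150%/3⌋ = $12,948. Book value $12,948.
Year 2: ⌊$12,948 × 150%/3⌋ = $6,474. Book value $6,474.
Year 3 (final): $6,474 − $3,200 = $3,274. Book value $3,200.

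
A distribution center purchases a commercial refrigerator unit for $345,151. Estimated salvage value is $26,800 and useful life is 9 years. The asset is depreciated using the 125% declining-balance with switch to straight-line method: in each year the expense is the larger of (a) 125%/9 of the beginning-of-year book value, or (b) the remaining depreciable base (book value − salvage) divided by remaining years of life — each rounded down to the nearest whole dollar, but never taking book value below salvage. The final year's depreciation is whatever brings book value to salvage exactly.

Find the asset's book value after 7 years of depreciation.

$91,330

Depreciable base = $345,151 − $26,800 = $318,351.
Year 1: DB = ⌊$345,151 × 125%/9⌋ = $47,937; SL = ⌊$318,351/9⌋ = $35,372 → take DB $47,937. Book value $297,214.
Year 2: DB = ⌊$297,214 × 125%/9⌋ = $41,279; SL = ⌊$270,414/8⌋ = $33,801 → take DB $41,279. Book value $255,935.
Year 3: DB = ⌊$255,935 × 125%/9⌋ = $35,546; SL = ⌊$229,135/7⌋ = $32,733 → take DB $35,546. Book value $220,389.
Year 4: DB = ⌊$220,389 × 125%/9⌋ = $30,609; SL = ⌊$193,589/6⌋ = $32,264 → take SL $32,264. Book value $188,125.
Year 5: DB = ⌊$188,125 × 125%/9⌋ = $26,128; SL = ⌊$161,325/5⌋ = $32,265 → take SL $32,265. Book value $155,860.
Year 6: DB = ⌊$155,860 × 125%/9⌋ = $21,647; SL = ⌊$129,060/4⌋ = $32,265 → take SL $32,265. Book value $123,595.
Year 7: DB = ⌊$123,595 × 125%/9⌋ = $17,165; SL = ⌊$96,795/3⌋ = $32,265 → take SL $32,265. Book value $91,330.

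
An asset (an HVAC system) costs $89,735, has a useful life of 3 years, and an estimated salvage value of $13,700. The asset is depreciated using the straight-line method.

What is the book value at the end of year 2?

Depreciable base = $89,735 − $13,700 = $76,035.
Annual expense = $76,035 / 3 = $25,345.
End of year 1: book value $64,390.
End of year 2: book value $39,045.

$39,045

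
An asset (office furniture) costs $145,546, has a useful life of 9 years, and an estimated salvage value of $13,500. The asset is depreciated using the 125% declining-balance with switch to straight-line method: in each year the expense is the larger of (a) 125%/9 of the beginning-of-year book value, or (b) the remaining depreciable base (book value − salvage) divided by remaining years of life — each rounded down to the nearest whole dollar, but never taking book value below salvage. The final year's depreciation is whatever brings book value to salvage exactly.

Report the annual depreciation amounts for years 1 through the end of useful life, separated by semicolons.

$20,214; $17,407; $14,989; $13,239; $13,239; $13,239; $13,239; $13,240; $13,240

Depreciable base = $145,546 − $13,500 = $132,046.
Year 1: DB = ⌊$145,546 × 125%/9⌋ = $20,214; SL = ⌊$132,046/9⌋ = $14,671 → take DB $20,214. Book value $125,332.
Year 2: DB = ⌊$125,332 × 125%/9⌋ = $17,407; SL = ⌊$111,832/8⌋ = $13,979 → take DB $17,407. Book value $107,925.
Year 3: DB = ⌊$107,925 × 125%/9⌋ = $14,989; SL = ⌊$94,425/7⌋ = $13,489 → take DB $14,989. Book value $92,936.
Year 4: DB = ⌊$92,936 × 125%/9⌋ = $12,907; SL = ⌊$79,436/6⌋ = $13,239 → take SL $13,239. Book value $79,697.
Year 5: DB = ⌊$79,697 × 125%/9⌋ = $11,069; SL = ⌊$66,197/5⌋ = $13,239 → take SL $13,239. Book value $66,458.
Year 6: DB = ⌊$66,458 × 125%/9⌋ = $9,230; SL = ⌊$52,958/4⌋ = $13,239 → take SL $13,239. Book value $53,219.
Year 7: DB = ⌊$53,219 × 125%/9⌋ = $7,391; SL = ⌊$39,719/3⌋ = $13,239 → take SL $13,239. Book value $39,980.
Year 8: DB = ⌊$39,980 × 125%/9⌋ = $5,552; SL = ⌊$26,480/2⌋ = $13,240 → take SL $13,240. Book value $26,740.
Year 9 (final): $26,740 − $13,500 = $13,240. Book value $13,500.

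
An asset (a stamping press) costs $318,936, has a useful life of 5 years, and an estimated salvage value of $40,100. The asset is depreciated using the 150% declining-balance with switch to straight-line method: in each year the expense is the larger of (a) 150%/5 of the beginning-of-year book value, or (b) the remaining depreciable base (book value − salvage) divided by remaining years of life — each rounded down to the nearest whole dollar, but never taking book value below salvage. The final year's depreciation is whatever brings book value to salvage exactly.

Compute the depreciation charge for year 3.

Depreciable base = $318,936 − $40,100 = $278,836.
Year 1: DB = ⌊$318,936 × 150%/5⌋ = $95,680; SL = ⌊$278,836/5⌋ = $55,767 → take DB $95,680. Book value $223,256.
Year 2: DB = ⌊$223,256 × 150%/5⌋ = $66,976; SL = ⌊$183,156/4⌋ = $45,789 → take DB $66,976. Book value $156,280.
Year 3: DB = ⌊$156,280 × 150%/5⌋ = $46,884; SL = ⌊$116,180/3⌋ = $38,726 → take DB $46,884. Book value $109,396.

$46,884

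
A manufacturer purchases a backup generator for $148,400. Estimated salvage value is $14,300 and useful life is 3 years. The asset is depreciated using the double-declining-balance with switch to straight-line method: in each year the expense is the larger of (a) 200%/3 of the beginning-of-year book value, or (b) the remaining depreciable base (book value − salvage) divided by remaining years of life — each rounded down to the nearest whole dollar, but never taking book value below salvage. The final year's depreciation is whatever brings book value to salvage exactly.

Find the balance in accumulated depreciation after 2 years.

Depreciable base = $148,400 − $14,300 = $134,100.
Year 1: DB = ⌊$148,400 × 200%/3⌋ = $98,933; SL = ⌊$134,100/3⌋ = $44,700 → take DB $98,933. Book value $49,467.
Year 2: DB = ⌊$49,467 × 200%/3⌋ = $32,978; SL = ⌊$35,167/2⌋ = $17,583 → take DB $32,978. Book value $16,489.
Accumulated through year 2 = $148,400 − $16,489 = $131,911.

$131,911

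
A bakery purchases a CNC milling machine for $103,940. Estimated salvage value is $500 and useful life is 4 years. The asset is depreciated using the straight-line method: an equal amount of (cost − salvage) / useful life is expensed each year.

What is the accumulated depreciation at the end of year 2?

$51,720

Depreciable base = $103,940 − $500 = $103,440.
Annual expense = $103,440 / 4 = $25,860.
End of year 1: book value $78,080.
End of year 2: book value $52,220.
Accumulated through year 2 = $103,940 − $52,220 = $51,720.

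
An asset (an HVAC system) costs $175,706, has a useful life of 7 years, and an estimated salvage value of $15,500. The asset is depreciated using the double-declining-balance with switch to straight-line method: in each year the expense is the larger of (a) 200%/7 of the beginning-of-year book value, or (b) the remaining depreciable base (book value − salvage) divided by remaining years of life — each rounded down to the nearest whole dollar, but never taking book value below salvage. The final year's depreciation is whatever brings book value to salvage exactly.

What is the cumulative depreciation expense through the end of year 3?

Depreciable base = $175,706 − $15,500 = $160,206.
Year 1: DB = ⌊$175,706 × 200%/7⌋ = $50,201; SL = ⌊$160,206/7⌋ = $22,886 → take DB $50,201. Book value $125,505.
Year 2: DB = ⌊$125,505 × 200%/7⌋ = $35,858; SL = ⌊$110,005/6⌋ = $18,334 → take DB $35,858. Book value $89,647.
Year 3: DB = ⌊$89,647 × 200%/7⌋ = $25,613; SL = ⌊$74,147/5⌋ = $14,829 → take DB $25,613. Book value $64,034.
Accumulated through year 3 = $175,706 − $64,034 = $111,672.

$111,672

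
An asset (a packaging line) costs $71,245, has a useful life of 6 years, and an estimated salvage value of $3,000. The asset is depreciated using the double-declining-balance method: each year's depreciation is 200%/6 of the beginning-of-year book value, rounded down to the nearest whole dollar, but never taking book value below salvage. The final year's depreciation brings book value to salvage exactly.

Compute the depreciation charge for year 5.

Depreciable base = $71,245 − $3,000 = $68,245.
Year 1: ⌊$71,245 × 200%/6⌋ = $23,748. Book value $47,497.
Year 2: ⌊$47,497 × 200%/6⌋ = $15,832. Book value $31,665.
Year 3: ⌊$31,665 × 200%/6⌋ = $10,555. Book value $21,110.
Year 4: ⌊$21,110 × 200%/6⌋ = $7,036. Book value $14,074.
Year 5: ⌊$14,074 × 200%/6⌋ = $4,691. Book value $9,383.

$4,691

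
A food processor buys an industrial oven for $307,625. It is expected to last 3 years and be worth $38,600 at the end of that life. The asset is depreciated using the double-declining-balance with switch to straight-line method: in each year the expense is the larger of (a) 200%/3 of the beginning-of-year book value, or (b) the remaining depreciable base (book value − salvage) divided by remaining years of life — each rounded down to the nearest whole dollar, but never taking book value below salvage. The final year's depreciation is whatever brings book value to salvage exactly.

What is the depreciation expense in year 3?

$0

Depreciable base = $307,625 − $38,600 = $269,025.
Year 1: DB = ⌊$307,625 × 200%/3⌋ = $205,083; SL = ⌊$269,025/3⌋ = $89,675 → take DB $205,083. Book value $102,542.
Year 2: DB = ⌊$102,542 × 200%/3⌋ = $68,361; SL = ⌊$63,942/2⌋ = $31,971 → take DB $68,361, capped at $63,942. Book value $38,600.
Year 3 (final): $38,600 − $38,600 = $0. Book value $38,600.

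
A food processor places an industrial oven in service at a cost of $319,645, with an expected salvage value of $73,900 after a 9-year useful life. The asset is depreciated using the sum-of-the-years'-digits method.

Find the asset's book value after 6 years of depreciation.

Depreciable base = $319,645 − $73,900 = $245,745.
Sum of the years' digits = 9+8+7+6+5+4+3+2+1 = 45.
Year 1: $245,745 × 9/45 = $49,149. Book value $270,496.
Year 2: $245,745 × 8/45 = $43,688. Book value $226,808.
Year 3: $245,745 × 7/45 = $38,227. Book value $188,581.
Year 4: $245,745 × 6/45 = $32,766. Book value $155,815.
Year 5: $245,745 × 5/45 = $27,305. Book value $128,510.
Year 6: $245,745 × 4/45 = $21,844. Book value $106,666.

$106,666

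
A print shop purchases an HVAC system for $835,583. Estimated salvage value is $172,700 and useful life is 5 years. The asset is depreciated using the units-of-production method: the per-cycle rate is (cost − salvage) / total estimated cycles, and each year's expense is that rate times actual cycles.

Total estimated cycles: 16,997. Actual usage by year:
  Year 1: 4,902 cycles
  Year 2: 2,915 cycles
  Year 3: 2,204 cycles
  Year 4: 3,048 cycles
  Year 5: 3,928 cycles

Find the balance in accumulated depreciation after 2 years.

$304,863

Depreciable base = $835,583 − $172,700 = $662,883.
Rate = $662,883 / 16,997 cycles = $39 per cycle.
Year 1: 4,902 × $39 = $191,178. Book value $644,405.
Year 2: 2,915 × $39 = $113,685. Book value $530,720.
Accumulated through year 2 = $835,583 − $530,720 = $304,863.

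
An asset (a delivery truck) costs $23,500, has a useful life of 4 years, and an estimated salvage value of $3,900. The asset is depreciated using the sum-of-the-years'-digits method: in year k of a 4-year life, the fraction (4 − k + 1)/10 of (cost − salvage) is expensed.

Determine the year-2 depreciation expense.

Depreciable base = $23,500 − $3,900 = $19,600.
Sum of the years' digits = 4+3+2+1 = 10.
Year 1: $19,600 × 4/10 = $7,840. Book value $15,660.
Year 2: $19,600 × 3/10 = $5,880. Book value $9,780.

$5,880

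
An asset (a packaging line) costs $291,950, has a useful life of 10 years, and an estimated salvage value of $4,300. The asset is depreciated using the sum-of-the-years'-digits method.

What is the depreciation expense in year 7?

Depreciable base = $291,950 − $4,300 = $287,650.
Sum of the years' digits = 10+9+8+7+6+5+4+3+2+1 = 55.
Year 1: $287,650 × 10/55 = $52,300. Book value $239,650.
Year 2: $287,650 × 9/55 = $47,070. Book value $192,580.
Year 3: $287,650 × 8/55 = $41,840. Book value $150,740.
Year 4: $287,650 × 7/55 = $36,610. Book value $114,130.
Year 5: $287,650 × 6/55 = $31,380. Book value $82,750.
Year 6: $287,650 × 5/55 = $26,150. Book value $56,600.
Year 7: $287,650 × 4/55 = $20,920. Book value $35,680.

$20,920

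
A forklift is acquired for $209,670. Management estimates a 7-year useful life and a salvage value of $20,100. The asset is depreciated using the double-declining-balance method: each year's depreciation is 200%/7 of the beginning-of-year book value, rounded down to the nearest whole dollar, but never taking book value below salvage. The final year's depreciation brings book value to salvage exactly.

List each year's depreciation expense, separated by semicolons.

Depreciable base = $209,670 − $20,100 = $189,570.
Year 1: ⌊$209,670 × 200%/7⌋ = $59,905. Book value $149,765.
Year 2: ⌊$149,765 × 200%/7⌋ = $42,790. Book value $106,975.
Year 3: ⌊$106,975 × 200%/7⌋ = $30,564. Book value $76,411.
Year 4: ⌊$76,411 × 200%/7⌋ = $21,831. Book value $54,580.
Year 5: ⌊$54,580 × 200%/7⌋ = $15,594. Book value $38,986.
Year 6: ⌊$38,986 × 200%/7⌋ = $11,138. Book value $27,848.
Year 7 (final): $27,848 − $20,100 = $7,748. Book value $20,100.

$59,905; $42,790; $30,564; $21,831; $15,594; $11,138; $7,748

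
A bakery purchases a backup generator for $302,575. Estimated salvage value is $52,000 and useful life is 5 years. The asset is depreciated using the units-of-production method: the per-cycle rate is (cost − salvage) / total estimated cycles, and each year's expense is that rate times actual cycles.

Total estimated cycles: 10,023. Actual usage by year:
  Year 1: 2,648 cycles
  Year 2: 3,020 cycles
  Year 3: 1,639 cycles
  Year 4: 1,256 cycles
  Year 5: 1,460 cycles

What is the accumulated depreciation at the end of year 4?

$214,075

Depreciable base = $302,575 − $52,000 = $250,575.
Rate = $250,575 / 10,023 cycles = $25 per cycle.
Year 1: 2,648 × $25 = $66,200. Book value $236,375.
Year 2: 3,020 × $25 = $75,500. Book value $160,875.
Year 3: 1,639 × $25 = $40,975. Book value $119,900.
Year 4: 1,256 × $25 = $31,400. Book value $88,500.
Accumulated through year 4 = $302,575 − $88,500 = $214,075.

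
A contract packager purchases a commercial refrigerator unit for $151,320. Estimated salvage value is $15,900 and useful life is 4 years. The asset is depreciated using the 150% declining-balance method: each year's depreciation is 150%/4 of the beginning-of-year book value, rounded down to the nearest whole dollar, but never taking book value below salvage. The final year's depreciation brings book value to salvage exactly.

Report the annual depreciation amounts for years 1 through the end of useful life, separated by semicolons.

$56,745; $35,465; $22,166; $21,044

Depreciable base = $151,320 − $15,900 = $135,420.
Year 1: ⌊$151,320 × 150%/4⌋ = $56,745. Book value $94,575.
Year 2: ⌊$94,575 × 150%/4⌋ = $35,465. Book value $59,110.
Year 3: ⌊$59,110 × 150%/4⌋ = $22,166. Book value $36,944.
Year 4 (final): $36,944 − $15,900 = $21,044. Book value $15,900.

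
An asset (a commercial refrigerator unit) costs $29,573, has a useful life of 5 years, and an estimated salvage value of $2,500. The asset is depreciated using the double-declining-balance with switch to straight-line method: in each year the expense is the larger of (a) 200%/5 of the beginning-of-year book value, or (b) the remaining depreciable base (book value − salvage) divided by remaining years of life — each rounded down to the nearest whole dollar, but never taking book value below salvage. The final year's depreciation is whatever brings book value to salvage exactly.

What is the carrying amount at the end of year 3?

$6,389

Depreciable base = $29,573 − $2,500 = $27,073.
Year 1: DB = ⌊$29,573 × 200%/5⌋ = $11,829; SL = ⌊$27,073/5⌋ = $5,414 → take DB $11,829. Book value $17,744.
Year 2: DB = ⌊$17,744 × 200%/5⌋ = $7,097; SL = ⌊$15,244/4⌋ = $3,811 → take DB $7,097. Book value $10,647.
Year 3: DB = ⌊$10,647 × 200%/5⌋ = $4,258; SL = ⌊$8,147/3⌋ = $2,715 → take DB $4,258. Book value $6,389.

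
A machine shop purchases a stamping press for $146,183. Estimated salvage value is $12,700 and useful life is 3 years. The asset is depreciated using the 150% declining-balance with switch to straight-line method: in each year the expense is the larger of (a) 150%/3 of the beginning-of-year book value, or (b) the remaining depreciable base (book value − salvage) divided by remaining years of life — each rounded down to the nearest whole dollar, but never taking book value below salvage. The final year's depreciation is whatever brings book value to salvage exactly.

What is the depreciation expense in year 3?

$23,846

Depreciable base = $146,183 − $12,700 = $133,483.
Year 1: DB = ⌊$146,183 × 150%/3⌋ = $73,091; SL = ⌊$133,483/3⌋ = $44,494 → take DB $73,091. Book value $73,092.
Year 2: DB = ⌊$73,092 × 150%/3⌋ = $36,546; SL = ⌊$60,392/2⌋ = $30,196 → take DB $36,546. Book value $36,546.
Year 3 (final): $36,546 − $12,700 = $23,846. Book value $12,700.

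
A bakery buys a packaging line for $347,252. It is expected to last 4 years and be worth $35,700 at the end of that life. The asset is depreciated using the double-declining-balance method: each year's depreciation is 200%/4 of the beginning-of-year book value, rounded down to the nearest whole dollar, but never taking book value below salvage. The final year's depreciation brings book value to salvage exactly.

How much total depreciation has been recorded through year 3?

Depreciable base = $347,252 − $35,700 = $311,552.
Year 1: ⌊$347,252 × 200%/4⌋ = $173,626. Book value $173,626.
Year 2: ⌊$173,626 × 200%/4⌋ = $86,813. Book value $86,813.
Year 3: ⌊$86,813 × 200%/4⌋ = $43,406. Book value $43,407.
Accumulated through year 3 = $347,252 − $43,407 = $303,845.

$303,845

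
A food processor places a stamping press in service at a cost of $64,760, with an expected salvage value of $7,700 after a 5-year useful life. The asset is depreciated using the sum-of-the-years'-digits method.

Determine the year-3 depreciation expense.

$11,412

Depreciable base = $64,760 − $7,700 = $57,060.
Sum of the years' digits = 5+4+3+2+1 = 15.
Year 1: $57,060 × 5/15 = $19,020. Book value $45,740.
Year 2: $57,060 × 4/15 = $15,216. Book value $30,524.
Year 3: $57,060 × 3/15 = $11,412. Book value $19,112.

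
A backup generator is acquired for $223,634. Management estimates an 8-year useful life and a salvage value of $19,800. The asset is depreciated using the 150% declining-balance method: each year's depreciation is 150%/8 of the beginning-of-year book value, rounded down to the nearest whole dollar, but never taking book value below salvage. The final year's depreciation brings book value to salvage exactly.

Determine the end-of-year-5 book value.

Depreciable base = $223,634 − $19,800 = $203,834.
Year 1: ⌊$223,634 × 150%/8⌋ = $41,931. Book value $181,703.
Year 2: ⌊$181,703 × 150%/8⌋ = $34,069. Book value $147,634.
Year 3: ⌊$147,634 × 150%/8⌋ = $27,681. Book value $119,953.
Year 4: ⌊$119,953 × 150%/8⌋ = $22,491. Book value $97,462.
Year 5: ⌊$97,462 × 150%/8⌋ = $18,274. Book value $79,188.

$79,188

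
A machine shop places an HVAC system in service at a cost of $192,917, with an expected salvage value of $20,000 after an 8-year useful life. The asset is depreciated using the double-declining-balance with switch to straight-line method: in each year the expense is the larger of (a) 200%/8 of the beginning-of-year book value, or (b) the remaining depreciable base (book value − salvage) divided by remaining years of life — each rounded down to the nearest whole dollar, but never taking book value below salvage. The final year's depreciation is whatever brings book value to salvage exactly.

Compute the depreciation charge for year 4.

$20,346

Depreciable base = $192,917 − $20,000 = $172,917.
Year 1: DB = ⌊$192,917 × 200%/8⌋ = $48,229; SL = ⌊$172,917/8⌋ = $21,614 → take DB $48,229. Book value $144,688.
Year 2: DB = ⌊$144,688 × 200%/8⌋ = $36,172; SL = ⌊$124,688/7⌋ = $17,812 → take DB $36,172. Book value $108,516.
Year 3: DB = ⌊$108,516 × 200%/8⌋ = $27,129; SL = ⌊$88,516/6⌋ = $14,752 → take DB $27,129. Book value $81,387.
Year 4: DB = ⌊$81,387 × 200%/8⌋ = $20,346; SL = ⌊$61,387/5⌋ = $12,277 → take DB $20,346. Book value $61,041.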